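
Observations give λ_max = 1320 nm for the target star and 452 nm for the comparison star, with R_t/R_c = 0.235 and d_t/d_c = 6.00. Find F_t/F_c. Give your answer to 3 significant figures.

2.11×10^-5

Wien's law: T_t/T_c = λ_c/λ_t = 452/1320 = 0.3424.
L_t/L_c = (R_t/R_c)²(T_t/T_c)⁴ = (0.235)²(0.3424)⁴ = 7.593×10^-4.
F_t/F_c = (L_t/L_c)/(d_t/d_c)² = 7.593×10^-4/(6.00)² = 2.109×10^-5.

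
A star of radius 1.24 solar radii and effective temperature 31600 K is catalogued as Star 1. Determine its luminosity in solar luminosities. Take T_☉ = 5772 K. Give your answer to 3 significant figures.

1.38×10^3 solar luminosities

L/L_☉ = (R/R_☉)² (T/T_☉)⁴ = (1.24)² × (31600/5772)⁴
       = 1.538 × (5.475)⁴ = 1.538 × 898.3 = 1381.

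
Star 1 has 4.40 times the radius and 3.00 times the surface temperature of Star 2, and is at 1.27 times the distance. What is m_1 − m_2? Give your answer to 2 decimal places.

L_1/L_2 = (4.40)²(3.00)⁴ = 1568.
F_1/F_2 = (L_1/L_2)/(d_1/d_2)² = 1568/1.613 = 972.3.
m_1 − m_2 = −2.5 log₁₀(972.3) = -7.47.

-7.47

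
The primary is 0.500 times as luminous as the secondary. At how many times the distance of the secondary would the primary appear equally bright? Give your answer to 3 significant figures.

0.707

Equal flux requires L_p/d_p² = L_s/d_s², so d_p/d_s = √(L_p/L_s)
= √(0.500) = 0.7071.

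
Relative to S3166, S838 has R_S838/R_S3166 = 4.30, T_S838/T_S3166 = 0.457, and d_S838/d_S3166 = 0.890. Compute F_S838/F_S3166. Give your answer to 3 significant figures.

1.02

L_S838/L_S3166 = (R_S838/R_S3166)²(T_S838/T_S3166)⁴ = (4.30)² × (0.457)⁴ = 0.8065.
F_S838/F_S3166 = (L_S838/L_S3166)/(d_S838/d_S3166)² = 0.8065 / (0.890)² = 1.018.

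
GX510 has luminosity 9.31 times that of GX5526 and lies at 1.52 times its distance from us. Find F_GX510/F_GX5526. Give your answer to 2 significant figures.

F = L/(4πd²), so F_GX510/F_GX5526 = (L_GX510/L_GX5526) / (d_GX510/d_GX5526)²
= 9.31 / (1.52)² = 9.31 / 2.310 = 4.030.

4.0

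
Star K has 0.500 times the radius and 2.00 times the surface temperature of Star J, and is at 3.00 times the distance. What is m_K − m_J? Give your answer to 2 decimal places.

0.88

L_K/L_J = (0.500)²(2.00)⁴ = 4.000.
F_K/F_J = (L_K/L_J)/(d_K/d_J)² = 4.000/9.000 = 0.4444.
m_K − m_J = −2.5 log₁₀(0.4444) = 0.88.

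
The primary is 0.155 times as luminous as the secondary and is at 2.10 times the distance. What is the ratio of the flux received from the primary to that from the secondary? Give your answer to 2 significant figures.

0.035

F = L/(4πd²), so F_p/F_s = (L_p/L_s) / (d_p/d_s)²
= 0.155 / (2.10)² = 0.155 / 4.410 = 0.03515.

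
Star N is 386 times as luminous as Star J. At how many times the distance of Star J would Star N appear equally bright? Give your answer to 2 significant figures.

20

Equal flux requires L_N/d_N² = L_J/d_J², so d_N/d_J = √(L_N/L_J)
= √(386) = 19.65.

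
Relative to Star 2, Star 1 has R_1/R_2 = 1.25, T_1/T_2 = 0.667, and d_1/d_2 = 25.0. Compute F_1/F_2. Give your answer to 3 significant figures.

4.95×10^-4

L_1/L_2 = (R_1/R_2)²(T_1/T_2)⁴ = (1.25)² × (0.667)⁴ = 0.3093.
F_1/F_2 = (L_1/L_2)/(d_1/d_2)² = 0.3093 / (25.0)² = 4.948×10^-4.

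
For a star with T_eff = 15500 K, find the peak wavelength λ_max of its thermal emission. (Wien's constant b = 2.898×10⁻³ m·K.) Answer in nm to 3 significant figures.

λ_max = b/T = 2.898×10⁻³ / 15500 = 1.87×10^-7 m = 187.0 nm.

187 nm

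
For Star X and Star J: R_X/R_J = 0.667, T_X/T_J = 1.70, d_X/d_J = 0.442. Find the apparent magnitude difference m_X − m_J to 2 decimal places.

-3.20

L_X/L_J = (0.667)²(1.70)⁴ = 3.716.
F_X/F_J = (L_X/L_J)/(d_X/d_J)² = 3.716/0.1954 = 19.02.
m_X − m_J = −2.5 log₁₀(19.02) = -3.20.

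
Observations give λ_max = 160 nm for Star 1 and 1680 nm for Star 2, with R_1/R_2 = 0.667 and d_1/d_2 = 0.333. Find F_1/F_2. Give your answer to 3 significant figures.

Wien's law: T_1/T_2 = λ_2/λ_1 = 1680/160 = 10.50.
L_1/L_2 = (R_1/R_2)²(T_1/T_2)⁴ = (0.667)²(10.50)⁴ = 5408.
F_1/F_2 = (L_1/L_2)/(d_1/d_2)² = 5408/(0.333)² = 4.877×10^4.

4.88×10^4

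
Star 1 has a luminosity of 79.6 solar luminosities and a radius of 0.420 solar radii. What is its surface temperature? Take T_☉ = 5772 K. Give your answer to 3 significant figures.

2.66×10^4 K

T/T_☉ = (L/L_☉)^(1/4) / (R/R_☉)^(1/2)
T = 5772 × (79.6)^(1/4) / √(0.420) = 5772 × 2.987 / 0.6481 = 2.660×10^4 K.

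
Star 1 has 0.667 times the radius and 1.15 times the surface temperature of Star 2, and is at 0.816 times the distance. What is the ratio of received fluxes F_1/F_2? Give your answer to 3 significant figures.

L_1/L_2 = (R_1/R_2)²(T_1/T_2)⁴ = (0.667)² × (1.15)⁴ = 0.7781.
F_1/F_2 = (L_1/L_2)/(d_1/d_2)² = 0.7781 / (0.816)² = 1.169.

1.17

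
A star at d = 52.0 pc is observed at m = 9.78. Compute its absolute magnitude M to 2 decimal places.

6.20

M = m − 5 log₁₀(d/10 pc) = 9.78 − 5 log₁₀(52.0/10)
  = 9.78 − 5 × 0.716 = 9.78 − 3.58 = 6.20.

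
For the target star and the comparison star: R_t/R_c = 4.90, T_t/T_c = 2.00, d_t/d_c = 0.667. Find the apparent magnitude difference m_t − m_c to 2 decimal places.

-7.34

L_t/L_c = (4.90)²(2.00)⁴ = 384.2.
F_t/F_c = (L_t/L_c)/(d_t/d_c)² = 384.2/0.4449 = 863.5.
m_t − m_c = −2.5 log₁₀(863.5) = -7.34.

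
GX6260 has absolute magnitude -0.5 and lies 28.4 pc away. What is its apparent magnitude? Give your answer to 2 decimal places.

m = M + 5 log₁₀(d/10 pc) = -0.5 + 5 log₁₀(28.4/10)
  = -0.5 + 5 × 0.453 = -0.5 + 2.27 = 1.77.

1.77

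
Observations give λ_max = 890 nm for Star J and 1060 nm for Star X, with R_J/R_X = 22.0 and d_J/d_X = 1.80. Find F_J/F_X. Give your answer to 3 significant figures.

Wien's law: T_J/T_X = λ_X/λ_J = 1060/890 = 1.191.
L_J/L_X = (R_J/R_X)²(T_J/T_X)⁴ = (22.0)²(1.191)⁴ = 973.9.
F_J/F_X = (L_J/L_X)/(d_J/d_X)² = 973.9/(1.80)² = 300.6.

301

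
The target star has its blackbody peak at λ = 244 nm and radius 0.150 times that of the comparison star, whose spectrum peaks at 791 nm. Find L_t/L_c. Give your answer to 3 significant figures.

Wien's law gives T ∝ 1/λ_max, so T_t/T_c = λ_c/λ_t = 791/244 = 3.242.
Then L ∝ R²T⁴ gives L_t/L_c = (0.150)² × (3.242)⁴ = 0.02250 × 110.4 = 2.485.

2.49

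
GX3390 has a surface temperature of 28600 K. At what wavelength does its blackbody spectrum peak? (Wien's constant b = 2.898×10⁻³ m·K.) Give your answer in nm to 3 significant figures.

101 nm

λ_max = b/T = 2.898×10⁻³ / 28600 = 1.01×10^-7 m = 101.3 nm.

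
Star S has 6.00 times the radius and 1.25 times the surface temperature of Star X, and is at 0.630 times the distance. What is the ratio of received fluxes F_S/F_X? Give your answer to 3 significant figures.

L_S/L_X = (R_S/R_X)²(T_S/T_X)⁴ = (6.00)² × (1.25)⁴ = 87.89.
F_S/F_X = (L_S/L_X)/(d_S/d_X)² = 87.89 / (0.630)² = 221.4.

221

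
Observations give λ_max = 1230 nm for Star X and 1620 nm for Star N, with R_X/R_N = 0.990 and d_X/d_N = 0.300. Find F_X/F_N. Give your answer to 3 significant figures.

32.8

Wien's law: T_X/T_N = λ_N/λ_X = 1620/1230 = 1.317.
L_X/L_N = (R_X/R_N)²(T_X/T_N)⁴ = (0.990)²(1.317)⁴ = 2.949.
F_X/F_N = (L_X/L_N)/(d_X/d_N)² = 2.949/(0.300)² = 32.77.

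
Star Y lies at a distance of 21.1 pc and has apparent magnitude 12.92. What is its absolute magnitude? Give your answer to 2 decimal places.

M = m − 5 log₁₀(d/10 pc) = 12.92 − 5 log₁₀(21.1/10)
  = 12.92 − 5 × 0.324 = 12.92 − 1.62 = 11.30.

11.30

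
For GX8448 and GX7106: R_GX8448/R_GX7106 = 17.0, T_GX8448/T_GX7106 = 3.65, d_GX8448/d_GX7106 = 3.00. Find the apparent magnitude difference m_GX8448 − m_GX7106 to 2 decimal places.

L_GX8448/L_GX7106 = (17.0)²(3.65)⁴ = 5.129×10^4.
F_GX8448/F_GX7106 = (L_GX8448/L_GX7106)/(d_GX8448/d_GX7106)² = 5.129×10^4/9.000 = 5699.
m_GX8448 − m_GX7106 = −2.5 log₁₀(5699) = -9.39.

-9.39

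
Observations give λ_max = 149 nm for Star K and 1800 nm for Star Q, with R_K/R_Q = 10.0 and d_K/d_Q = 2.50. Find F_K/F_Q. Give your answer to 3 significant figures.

Wien's law: T_K/T_Q = λ_Q/λ_K = 1800/149 = 12.08.
L_K/L_Q = (R_K/R_Q)²(T_K/T_Q)⁴ = (10.0)²(12.08)⁴ = 2.130×10^6.
F_K/F_Q = (L_K/L_Q)/(d_K/d_Q)² = 2.130×10^6/(2.50)² = 3.408×10^5.

3.41×10^5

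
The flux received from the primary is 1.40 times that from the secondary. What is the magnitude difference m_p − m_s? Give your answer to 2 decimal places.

-0.37

m_p − m_s = −2.5 log₁₀(F_p/F_s) = −2.5 log₁₀(1.40) = −2.5 × (0.146) = -0.365.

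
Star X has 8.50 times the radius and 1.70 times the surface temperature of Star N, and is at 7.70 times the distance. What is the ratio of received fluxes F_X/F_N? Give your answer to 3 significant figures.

10.2

L_X/L_N = (R_X/R_N)²(T_X/T_N)⁴ = (8.50)² × (1.70)⁴ = 603.4.
F_X/F_N = (L_X/L_N)/(d_X/d_N)² = 603.4 / (7.70)² = 10.18.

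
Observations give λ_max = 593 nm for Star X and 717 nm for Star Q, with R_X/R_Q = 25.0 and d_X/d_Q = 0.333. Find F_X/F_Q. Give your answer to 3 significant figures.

1.20×10^4

Wien's law: T_X/T_Q = λ_Q/λ_X = 717/593 = 1.209.
L_X/L_Q = (R_X/R_Q)²(T_X/T_Q)⁴ = (25.0)²(1.209)⁴ = 1336.
F_X/F_Q = (L_X/L_Q)/(d_X/d_Q)² = 1336/(0.333)² = 1.205×10^4.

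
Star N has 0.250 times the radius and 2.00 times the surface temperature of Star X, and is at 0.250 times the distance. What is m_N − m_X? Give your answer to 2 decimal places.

-3.01

L_N/L_X = (0.250)²(2.00)⁴ = 1.000.
F_N/F_X = (L_N/L_X)/(d_N/d_X)² = 1.000/0.06250 = 16.00.
m_N − m_X = −2.5 log₁₀(16.00) = -3.01.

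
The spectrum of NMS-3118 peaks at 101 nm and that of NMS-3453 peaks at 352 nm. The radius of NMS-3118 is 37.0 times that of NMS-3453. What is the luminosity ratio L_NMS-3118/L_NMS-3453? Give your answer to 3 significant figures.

2.02×10^5

Wien's law gives T ∝ 1/λ_max, so T_NMS-3118/T_NMS-3453 = λ_NMS-3453/λ_NMS-3118 = 352/101 = 3.485.
Then L ∝ R²T⁴ gives L_NMS-3118/L_NMS-3453 = (37.0)² × (3.485)⁴ = 1369 × 147.5 = 2.020×10^5.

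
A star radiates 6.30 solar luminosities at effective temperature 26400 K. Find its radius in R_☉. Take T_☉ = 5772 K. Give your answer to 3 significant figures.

R/R_☉ = √(L/L_☉) / (T/T_☉)² = √(6.30) / (4.574)²
       = 2.510 / 20.92 = 0.1200.

0.120 R_☉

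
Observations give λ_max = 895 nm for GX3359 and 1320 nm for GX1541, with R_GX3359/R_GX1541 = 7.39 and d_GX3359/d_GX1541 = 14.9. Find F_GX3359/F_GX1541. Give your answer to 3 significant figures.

1.16

Wien's law: T_GX3359/T_GX1541 = λ_GX1541/λ_GX3359 = 1320/895 = 1.475.
L_GX3359/L_GX1541 = (R_GX3359/R_GX1541)²(T_GX3359/T_GX1541)⁴ = (7.39)²(1.475)⁴ = 258.4.
F_GX3359/F_GX1541 = (L_GX3359/L_GX1541)/(d_GX3359/d_GX1541)² = 258.4/(14.9)² = 1.164.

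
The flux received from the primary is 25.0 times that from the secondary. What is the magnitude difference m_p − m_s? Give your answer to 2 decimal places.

m_p − m_s = −2.5 log₁₀(F_p/F_s) = −2.5 log₁₀(25.0) = −2.5 × (1.398) = -3.495.

-3.49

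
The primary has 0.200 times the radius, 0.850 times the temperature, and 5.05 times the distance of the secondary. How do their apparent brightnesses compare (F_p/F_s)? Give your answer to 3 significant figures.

L_p/L_s = (R_p/R_s)²(T_p/T_s)⁴ = (0.200)² × (0.850)⁴ = 0.02088.
F_p/F_s = (L_p/L_s)/(d_p/d_s)² = 0.02088 / (5.05)² = 8.188×10^-4.

8.19×10^-4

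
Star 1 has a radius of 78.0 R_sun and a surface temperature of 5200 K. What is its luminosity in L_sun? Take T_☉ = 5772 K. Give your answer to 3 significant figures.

4.01×10^3 L_sun

L/L_☉ = (R/R_☉)² (T/T_☉)⁴ = (78.0)² × (5200/5772)⁴
       = 6084 × (0.9009)⁴ = 6084 × 0.6587 = 4008.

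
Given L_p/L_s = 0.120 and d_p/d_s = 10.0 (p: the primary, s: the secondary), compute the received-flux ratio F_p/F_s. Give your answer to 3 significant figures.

F = L/(4πd²), so F_p/F_s = (L_p/L_s) / (d_p/d_s)²
= 0.120 / (10.0)² = 0.120 / 100.0 = 0.001200.

0.00120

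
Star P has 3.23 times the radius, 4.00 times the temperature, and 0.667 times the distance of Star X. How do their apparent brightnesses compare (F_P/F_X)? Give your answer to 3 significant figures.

L_P/L_X = (R_P/R_X)²(T_P/T_X)⁴ = (3.23)² × (4.00)⁴ = 2671.
F_P/F_X = (L_P/L_X)/(d_P/d_X)² = 2671 / (0.667)² = 6003.

6.00×10^3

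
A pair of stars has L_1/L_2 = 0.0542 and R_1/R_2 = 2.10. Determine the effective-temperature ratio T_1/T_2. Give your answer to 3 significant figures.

L ∝ R²T⁴ gives T ∝ (L/R²)^(1/4), so
T_1/T_2 = (0.0542 / 2.10²)^(1/4) = (0.01229)^(1/4) = 0.3330.

0.333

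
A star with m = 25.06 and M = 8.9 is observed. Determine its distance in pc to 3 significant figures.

m − M = 5 log₁₀(d/10 pc)
25.06 − (8.9) = 16.16 = 5 log₁₀(d/10)
d = 10 × 10^(16.16/5) = 10 × 10^3.232 = 1.706×10^4 pc.

1.71×10^4 pc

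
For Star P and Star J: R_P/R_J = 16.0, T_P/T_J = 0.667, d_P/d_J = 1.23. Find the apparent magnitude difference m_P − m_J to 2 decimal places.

-3.81

L_P/L_J = (16.0)²(0.667)⁴ = 50.67.
F_P/F_J = (L_P/L_J)/(d_P/d_J)² = 50.67/1.513 = 33.49.
m_P − m_J = −2.5 log₁₀(33.49) = -3.81.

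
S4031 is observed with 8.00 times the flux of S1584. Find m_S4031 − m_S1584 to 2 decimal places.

m_S4031 − m_S1584 = −2.5 log₁₀(F_S4031/F_S1584) = −2.5 log₁₀(8.00) = −2.5 × (0.903) = -2.258.

-2.26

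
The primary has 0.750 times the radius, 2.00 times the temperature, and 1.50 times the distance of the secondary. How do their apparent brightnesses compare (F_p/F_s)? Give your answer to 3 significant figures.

L_p/L_s = (R_p/R_s)²(T_p/T_s)⁴ = (0.750)² × (2.00)⁴ = 9.000.
F_p/F_s = (L_p/L_s)/(d_p/d_s)² = 9.000 / (1.50)² = 4.000.

4.00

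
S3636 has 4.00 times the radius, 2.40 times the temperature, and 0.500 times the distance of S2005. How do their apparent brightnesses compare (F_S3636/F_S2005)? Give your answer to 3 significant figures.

L_S3636/L_S2005 = (R_S3636/R_S2005)²(T_S3636/T_S2005)⁴ = (4.00)² × (2.40)⁴ = 530.8.
F_S3636/F_S2005 = (L_S3636/L_S2005)/(d_S3636/d_S2005)² = 530.8 / (0.500)² = 2123.

2.12×10^3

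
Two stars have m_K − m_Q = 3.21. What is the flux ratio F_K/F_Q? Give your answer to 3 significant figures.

0.0520

F_K/F_Q = 10^(−(m_K − m_Q)/2.5) = 10^(-3.21/2.5) = 10^-1.284 = 0.05200.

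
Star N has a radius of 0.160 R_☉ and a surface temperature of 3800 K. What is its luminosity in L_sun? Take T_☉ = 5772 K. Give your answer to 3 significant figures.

L/L_☉ = (R/R_☉)² (T/T_☉)⁴ = (0.160)² × (3800/5772)⁴
       = 0.02560 × (0.6584)⁴ = 0.02560 × 0.1879 = 0.004809.

0.00481 L_sun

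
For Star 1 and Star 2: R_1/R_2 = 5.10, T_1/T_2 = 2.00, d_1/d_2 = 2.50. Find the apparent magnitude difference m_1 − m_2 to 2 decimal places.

L_1/L_2 = (5.10)²(2.00)⁴ = 416.2.
F_1/F_2 = (L_1/L_2)/(d_1/d_2)² = 416.2/6.250 = 66.59.
m_1 − m_2 = −2.5 log₁₀(66.59) = -4.56.

-4.56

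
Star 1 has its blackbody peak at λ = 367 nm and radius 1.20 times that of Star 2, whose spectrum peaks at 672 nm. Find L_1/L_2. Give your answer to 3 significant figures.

Wien's law gives T ∝ 1/λ_max, so T_1/T_2 = λ_2/λ_1 = 672/367 = 1.831.
Then L ∝ R²T⁴ gives L_1/L_2 = (1.20)² × (1.831)⁴ = 1.440 × 11.24 = 16.19.

16.2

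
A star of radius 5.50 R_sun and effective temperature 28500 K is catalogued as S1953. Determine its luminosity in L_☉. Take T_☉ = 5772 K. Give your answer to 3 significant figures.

1.80×10^4 L_☉

L/L_☉ = (R/R_☉)² (T/T_☉)⁴ = (5.50)² × (28500/5772)⁴
       = 30.25 × (4.938)⁴ = 30.25 × 594.4 = 1.798×10^4.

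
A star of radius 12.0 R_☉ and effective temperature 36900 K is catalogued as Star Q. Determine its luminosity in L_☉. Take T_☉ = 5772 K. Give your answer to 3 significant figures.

L/L_☉ = (R/R_☉)² (T/T_☉)⁴ = (12.0)² × (36900/5772)⁴
       = 144.0 × (6.393)⁴ = 144.0 × 1670 = 2.405×10^5.

2.41×10^5 L_☉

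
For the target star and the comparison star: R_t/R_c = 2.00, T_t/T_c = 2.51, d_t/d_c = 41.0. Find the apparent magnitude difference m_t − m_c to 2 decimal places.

L_t/L_c = (2.00)²(2.51)⁴ = 158.8.
F_t/F_c = (L_t/L_c)/(d_t/d_c)² = 158.8/1681 = 0.09445.
m_t − m_c = −2.5 log₁₀(0.09445) = 2.56.

2.56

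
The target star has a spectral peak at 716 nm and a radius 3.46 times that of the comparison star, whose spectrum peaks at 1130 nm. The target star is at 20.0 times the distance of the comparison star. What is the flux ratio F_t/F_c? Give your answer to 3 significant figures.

0.186

Wien's law: T_t/T_c = λ_c/λ_t = 1130/716 = 1.578.
L_t/L_c = (R_t/R_c)²(T_t/T_c)⁴ = (3.46)²(1.578)⁴ = 74.27.
F_t/F_c = (L_t/L_c)/(d_t/d_c)² = 74.27/(20.0)² = 0.1857.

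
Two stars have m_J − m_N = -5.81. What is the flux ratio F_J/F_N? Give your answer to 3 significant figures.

F_J/F_N = 10^(−(m_J − m_N)/2.5) = 10^(5.81/2.5) = 10^2.324 = 210.9.

211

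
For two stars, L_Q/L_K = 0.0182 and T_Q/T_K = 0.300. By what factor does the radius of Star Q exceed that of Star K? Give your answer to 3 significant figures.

1.50

L ∝ R²T⁴ gives R ∝ √L / T², so
R_Q/R_K = √(0.0182) / (0.300)² = 0.1349 / 0.09000 = 1.499.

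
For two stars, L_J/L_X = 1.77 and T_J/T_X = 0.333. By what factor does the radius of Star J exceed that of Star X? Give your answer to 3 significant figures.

12.0

L ∝ R²T⁴ gives R ∝ √L / T², so
R_J/R_X = √(1.77) / (0.333)² = 1.330 / 0.1109 = 12.00.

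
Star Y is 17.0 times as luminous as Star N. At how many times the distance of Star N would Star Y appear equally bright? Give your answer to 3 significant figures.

4.12

Equal flux requires L_Y/d_Y² = L_N/d_N², so d_Y/d_N = √(L_Y/L_N)
= √(17.0) = 4.123.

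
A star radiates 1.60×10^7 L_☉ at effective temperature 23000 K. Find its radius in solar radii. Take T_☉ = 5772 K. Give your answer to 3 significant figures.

252 solar radii

R/R_☉ = √(L/L_☉) / (T/T_☉)² = √(1.60×10^7) / (3.985)²
       = 4000 / 15.88 = 251.9.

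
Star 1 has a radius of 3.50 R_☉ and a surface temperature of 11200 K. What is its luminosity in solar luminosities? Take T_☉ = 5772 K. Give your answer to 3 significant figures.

L/L_☉ = (R/R_☉)² (T/T_☉)⁴ = (3.50)² × (11200/5772)⁴
       = 12.25 × (1.940)⁴ = 12.25 × 14.18 = 173.7.

174 solar luminosities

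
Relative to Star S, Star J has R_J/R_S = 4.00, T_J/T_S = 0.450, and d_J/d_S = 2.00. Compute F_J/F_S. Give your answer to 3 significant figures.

L_J/L_S = (R_J/R_S)²(T_J/T_S)⁴ = (4.00)² × (0.450)⁴ = 0.6561.
F_J/F_S = (L_J/L_S)/(d_J/d_S)² = 0.6561 / (2.00)² = 0.1640.

0.164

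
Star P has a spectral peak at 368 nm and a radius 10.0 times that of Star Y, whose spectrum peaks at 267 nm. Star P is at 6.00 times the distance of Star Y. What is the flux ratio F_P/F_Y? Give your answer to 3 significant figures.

Wien's law: T_P/T_Y = λ_Y/λ_P = 267/368 = 0.7255.
L_P/L_Y = (R_P/R_Y)²(T_P/T_Y)⁴ = (10.0)²(0.7255)⁴ = 27.71.
F_P/F_Y = (L_P/L_Y)/(d_P/d_Y)² = 27.71/(6.00)² = 0.7698.

0.770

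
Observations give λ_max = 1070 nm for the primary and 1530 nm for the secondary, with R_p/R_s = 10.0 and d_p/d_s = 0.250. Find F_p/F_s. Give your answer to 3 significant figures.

6.69×10^3

Wien's law: T_p/T_s = λ_s/λ_p = 1530/1070 = 1.430.
L_p/L_s = (R_p/R_s)²(T_p/T_s)⁴ = (10.0)²(1.430)⁴ = 418.1.
F_p/F_s = (L_p/L_s)/(d_p/d_s)² = 418.1/(0.250)² = 6689.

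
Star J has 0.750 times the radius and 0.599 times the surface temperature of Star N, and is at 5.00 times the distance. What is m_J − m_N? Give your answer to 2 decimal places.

6.35

L_J/L_N = (0.750)²(0.599)⁴ = 0.07242.
F_J/F_N = (L_J/L_N)/(d_J/d_N)² = 0.07242/25.00 = 0.002897.
m_J − m_N = −2.5 log₁₀(0.002897) = 6.35.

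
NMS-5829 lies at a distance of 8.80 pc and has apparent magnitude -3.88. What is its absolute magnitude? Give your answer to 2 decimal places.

-3.60

M = m − 5 log₁₀(d/10 pc) = -3.88 − 5 log₁₀(8.80/10)
  = -3.88 − 5 × -0.056 = -3.88 − -0.28 = -3.60.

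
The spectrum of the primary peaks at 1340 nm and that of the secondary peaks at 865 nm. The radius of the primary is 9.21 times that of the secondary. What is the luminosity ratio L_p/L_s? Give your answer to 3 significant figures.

Wien's law gives T ∝ 1/λ_max, so T_p/T_s = λ_s/λ_p = 865/1340 = 0.6455.
Then L ∝ R²T⁴ gives L_p/L_s = (9.21)² × (0.6455)⁴ = 84.82 × 0.1736 = 14.73.

14.7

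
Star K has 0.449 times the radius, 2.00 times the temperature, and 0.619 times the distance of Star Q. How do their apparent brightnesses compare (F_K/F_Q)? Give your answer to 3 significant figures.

L_K/L_Q = (R_K/R_Q)²(T_K/T_Q)⁴ = (0.449)² × (2.00)⁴ = 3.226.
F_K/F_Q = (L_K/L_Q)/(d_K/d_Q)² = 3.226 / (0.619)² = 8.418.

8.42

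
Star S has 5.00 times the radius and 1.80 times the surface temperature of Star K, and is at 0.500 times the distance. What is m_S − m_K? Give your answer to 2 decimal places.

-7.55

L_S/L_K = (5.00)²(1.80)⁴ = 262.4.
F_S/F_K = (L_S/L_K)/(d_S/d_K)² = 262.4/0.2500 = 1050.
m_S − m_K = −2.5 log₁₀(1050) = -7.55.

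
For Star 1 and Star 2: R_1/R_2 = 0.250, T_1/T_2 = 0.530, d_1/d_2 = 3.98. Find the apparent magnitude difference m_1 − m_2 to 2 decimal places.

L_1/L_2 = (0.250)²(0.530)⁴ = 0.004932.
F_1/F_2 = (L_1/L_2)/(d_1/d_2)² = 0.004932/15.84 = 3.113×10^-4.
m_1 − m_2 = −2.5 log₁₀(3.113×10^-4) = 8.77.

8.77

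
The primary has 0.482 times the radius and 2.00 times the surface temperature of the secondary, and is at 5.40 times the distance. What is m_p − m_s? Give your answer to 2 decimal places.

L_p/L_s = (0.482)²(2.00)⁴ = 3.717.
F_p/F_s = (L_p/L_s)/(d_p/d_s)² = 3.717/29.16 = 0.1275.
m_p − m_s = −2.5 log₁₀(0.1275) = 2.24.

2.24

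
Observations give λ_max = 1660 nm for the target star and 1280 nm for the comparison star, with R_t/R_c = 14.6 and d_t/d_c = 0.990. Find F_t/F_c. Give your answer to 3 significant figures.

76.9

Wien's law: T_t/T_c = λ_c/λ_t = 1280/1660 = 0.7711.
L_t/L_c = (R_t/R_c)²(T_t/T_c)⁴ = (14.6)²(0.7711)⁴ = 75.36.
F_t/F_c = (L_t/L_c)/(d_t/d_c)² = 75.36/(0.990)² = 76.89.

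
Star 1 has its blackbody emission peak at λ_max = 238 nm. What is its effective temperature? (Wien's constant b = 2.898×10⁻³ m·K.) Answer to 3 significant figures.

1.22×10^4 K

T = b/λ_max = 2.898×10⁻³ / (238×10⁻⁹) = 1.218×10^4 K.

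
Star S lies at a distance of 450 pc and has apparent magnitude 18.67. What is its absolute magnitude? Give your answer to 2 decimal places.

M = m − 5 log₁₀(d/10 pc) = 18.67 − 5 log₁₀(450/10)
  = 18.67 − 5 × 1.653 = 18.67 − 8.27 = 10.40.

10.40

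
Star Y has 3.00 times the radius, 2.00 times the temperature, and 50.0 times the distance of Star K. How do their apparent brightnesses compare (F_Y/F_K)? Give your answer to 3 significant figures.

L_Y/L_K = (R_Y/R_K)²(T_Y/T_K)⁴ = (3.00)² × (2.00)⁴ = 144.0.
F_Y/F_K = (L_Y/L_K)/(d_Y/d_K)² = 144.0 / (50.0)² = 0.05760.

0.0576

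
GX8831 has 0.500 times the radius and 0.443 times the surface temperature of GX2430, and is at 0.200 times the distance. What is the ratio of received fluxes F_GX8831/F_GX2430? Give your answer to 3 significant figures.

L_GX8831/L_GX2430 = (R_GX8831/R_GX2430)²(T_GX8831/T_GX2430)⁴ = (0.500)² × (0.443)⁴ = 0.009628.
F_GX8831/F_GX2430 = (L_GX8831/L_GX2430)/(d_GX8831/d_GX2430)² = 0.009628 / (0.200)² = 0.2407.

0.241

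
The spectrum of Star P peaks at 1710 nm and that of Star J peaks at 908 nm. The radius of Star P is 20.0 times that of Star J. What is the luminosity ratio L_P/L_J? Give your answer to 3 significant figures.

Wien's law gives T ∝ 1/λ_max, so T_P/T_J = λ_J/λ_P = 908/1710 = 0.5310.
Then L ∝ R²T⁴ gives L_P/L_J = (20.0)² × (0.5310)⁴ = 400.0 × 0.07950 = 31.80.

31.8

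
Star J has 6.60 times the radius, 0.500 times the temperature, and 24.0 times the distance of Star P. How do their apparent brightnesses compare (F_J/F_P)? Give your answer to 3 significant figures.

L_J/L_P = (R_J/R_P)²(T_J/T_P)⁴ = (6.60)² × (0.500)⁴ = 2.722.
F_J/F_P = (L_J/L_P)/(d_J/d_P)² = 2.722 / (24.0)² = 0.004727.

0.00473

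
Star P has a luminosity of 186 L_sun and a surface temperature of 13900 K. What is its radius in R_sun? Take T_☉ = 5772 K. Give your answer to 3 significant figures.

2.35 R_sun

R/R_☉ = √(L/L_☉) / (T/T_☉)² = √(186) / (2.408)²
       = 13.64 / 5.799 = 2.352.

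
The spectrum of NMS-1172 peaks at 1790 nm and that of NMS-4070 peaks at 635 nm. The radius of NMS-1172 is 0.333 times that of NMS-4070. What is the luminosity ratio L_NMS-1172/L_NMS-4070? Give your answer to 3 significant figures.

Wien's law gives T ∝ 1/λ_max, so T_NMS-1172/T_NMS-4070 = λ_NMS-4070/λ_NMS-1172 = 635/1790 = 0.3547.
Then L ∝ R²T⁴ gives L_NMS-1172/L_NMS-4070 = (0.333)² × (0.3547)⁴ = 0.1109 × 0.01584 = 0.001756.

0.00176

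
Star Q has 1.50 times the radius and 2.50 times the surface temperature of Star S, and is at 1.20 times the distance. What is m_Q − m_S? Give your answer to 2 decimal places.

L_Q/L_S = (1.50)²(2.50)⁴ = 87.89.
F_Q/F_S = (L_Q/L_S)/(d_Q/d_S)² = 87.89/1.440 = 61.04.
m_Q − m_S = −2.5 log₁₀(61.04) = -4.46.

-4.46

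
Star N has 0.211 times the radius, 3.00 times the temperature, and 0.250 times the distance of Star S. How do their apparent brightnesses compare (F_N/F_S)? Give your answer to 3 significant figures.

L_N/L_S = (R_N/R_S)²(T_N/T_S)⁴ = (0.211)² × (3.00)⁴ = 3.606.
F_N/F_S = (L_N/L_S)/(d_N/d_S)² = 3.606 / (0.250)² = 57.70.

57.7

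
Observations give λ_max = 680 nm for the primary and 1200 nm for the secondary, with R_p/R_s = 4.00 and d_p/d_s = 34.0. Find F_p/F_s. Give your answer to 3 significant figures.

Wien's law: T_p/T_s = λ_s/λ_p = 1200/680 = 1.765.
L_p/L_s = (R_p/R_s)²(T_p/T_s)⁴ = (4.00)²(1.765)⁴ = 155.2.
F_p/F_s = (L_p/L_s)/(d_p/d_s)² = 155.2/(34.0)² = 0.1342.

0.134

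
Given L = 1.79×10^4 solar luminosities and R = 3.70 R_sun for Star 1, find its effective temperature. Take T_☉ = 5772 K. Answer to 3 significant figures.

T/T_☉ = (L/L_☉)^(1/4) / (R/R_☉)^(1/2)
T = 5772 × (1.79×10^4)^(1/4) / √(3.70) = 5772 × 11.57 / 1.924 = 3.471×10^4 K.

3.47×10^4 K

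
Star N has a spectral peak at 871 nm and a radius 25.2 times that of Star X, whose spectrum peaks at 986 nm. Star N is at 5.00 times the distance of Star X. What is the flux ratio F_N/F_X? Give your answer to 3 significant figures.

41.7

Wien's law: T_N/T_X = λ_X/λ_N = 986/871 = 1.132.
L_N/L_X = (R_N/R_X)²(T_N/T_X)⁴ = (25.2)²(1.132)⁴ = 1043.
F_N/F_X = (L_N/L_X)/(d_N/d_X)² = 1043/(5.00)² = 41.72.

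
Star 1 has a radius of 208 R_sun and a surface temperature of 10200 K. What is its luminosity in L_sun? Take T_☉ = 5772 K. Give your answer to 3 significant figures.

4.22×10^5 L_sun

L/L_☉ = (R/R_☉)² (T/T_☉)⁴ = (208)² × (10200/5772)⁴
       = 4.326×10^4 × (1.767)⁴ = 4.326×10^4 × 9.752 = 4.219×10^5.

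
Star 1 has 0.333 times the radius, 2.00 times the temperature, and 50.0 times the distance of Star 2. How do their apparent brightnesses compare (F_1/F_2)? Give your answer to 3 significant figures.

L_1/L_2 = (R_1/R_2)²(T_1/T_2)⁴ = (0.333)² × (2.00)⁴ = 1.774.
F_1/F_2 = (L_1/L_2)/(d_1/d_2)² = 1.774 / (50.0)² = 7.097×10^-4.

7.10×10^-4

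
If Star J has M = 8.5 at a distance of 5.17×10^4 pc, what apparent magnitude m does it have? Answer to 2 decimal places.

27.07

m = M + 5 log₁₀(d/10 pc) = 8.5 + 5 log₁₀(5.17×10^4/10)
  = 8.5 + 5 × 3.713 = 8.5 + 18.57 = 27.07.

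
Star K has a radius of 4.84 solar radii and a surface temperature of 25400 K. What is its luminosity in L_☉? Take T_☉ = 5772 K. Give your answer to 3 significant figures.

8.78×10^3 L_☉

L/L_☉ = (R/R_☉)² (T/T_☉)⁴ = (4.84)² × (25400/5772)⁴
       = 23.43 × (4.401)⁴ = 23.43 × 375.0 = 8785.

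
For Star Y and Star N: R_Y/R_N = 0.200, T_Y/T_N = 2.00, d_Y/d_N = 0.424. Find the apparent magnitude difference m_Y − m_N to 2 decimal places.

-1.38

L_Y/L_N = (0.200)²(2.00)⁴ = 0.6400.
F_Y/F_N = (L_Y/L_N)/(d_Y/d_N)² = 0.6400/0.1798 = 3.560.
m_Y − m_N = −2.5 log₁₀(3.560) = -1.38.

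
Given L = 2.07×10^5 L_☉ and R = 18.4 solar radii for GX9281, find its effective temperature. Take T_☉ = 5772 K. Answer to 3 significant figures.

2.87×10^4 K

T/T_☉ = (L/L_☉)^(1/4) / (R/R_☉)^(1/2)
T = 5772 × (2.07×10^5)^(1/4) / √(18.4) = 5772 × 21.33 / 4.290 = 2.870×10^4 K.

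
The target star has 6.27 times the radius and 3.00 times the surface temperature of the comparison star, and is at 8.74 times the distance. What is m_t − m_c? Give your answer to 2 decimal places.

L_t/L_c = (6.27)²(3.00)⁴ = 3184.
F_t/F_c = (L_t/L_c)/(d_t/d_c)² = 3184/76.39 = 41.69.
m_t − m_c = −2.5 log₁₀(41.69) = -4.05.

-4.05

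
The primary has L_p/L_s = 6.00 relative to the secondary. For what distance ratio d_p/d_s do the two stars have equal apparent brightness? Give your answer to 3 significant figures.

Equal flux requires L_p/d_p² = L_s/d_s², so d_p/d_s = √(L_p/L_s)
= √(6.00) = 2.449.

2.45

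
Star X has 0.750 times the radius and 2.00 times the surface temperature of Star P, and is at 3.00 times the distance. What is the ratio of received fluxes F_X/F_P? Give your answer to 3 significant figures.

1.00

L_X/L_P = (R_X/R_P)²(T_X/T_P)⁴ = (0.750)² × (2.00)⁴ = 9.000.
F_X/F_P = (L_X/L_P)/(d_X/d_P)² = 9.000 / (3.00)² = 1.000.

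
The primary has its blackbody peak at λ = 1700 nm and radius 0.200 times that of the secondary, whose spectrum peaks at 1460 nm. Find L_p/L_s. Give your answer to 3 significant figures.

Wien's law gives T ∝ 1/λ_max, so T_p/T_s = λ_s/λ_p = 1460/1700 = 0.8588.
Then L ∝ R²T⁴ gives L_p/L_s = (0.200)² × (0.8588)⁴ = 0.04000 × 0.5440 = 0.02176.

0.0218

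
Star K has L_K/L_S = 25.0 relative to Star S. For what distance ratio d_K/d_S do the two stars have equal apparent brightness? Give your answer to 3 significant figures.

Equal flux requires L_K/d_K² = L_S/d_S², so d_K/d_S = √(L_K/L_S)
= √(25.0) = 5.000.

5.00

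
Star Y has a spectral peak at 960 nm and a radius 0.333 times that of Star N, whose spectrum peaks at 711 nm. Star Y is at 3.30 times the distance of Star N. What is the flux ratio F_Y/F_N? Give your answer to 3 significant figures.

0.00306

Wien's law: T_Y/T_N = λ_N/λ_Y = 711/960 = 0.7406.
L_Y/L_N = (R_Y/R_N)²(T_Y/T_N)⁴ = (0.333)²(0.7406)⁴ = 0.03336.
F_Y/F_N = (L_Y/L_N)/(d_Y/d_N)² = 0.03336/(3.30)² = 0.003064.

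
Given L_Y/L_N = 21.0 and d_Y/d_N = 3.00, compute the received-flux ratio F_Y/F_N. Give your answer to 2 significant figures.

F = L/(4πd²), so F_Y/F_N = (L_Y/L_N) / (d_Y/d_N)²
= 21.0 / (3.00)² = 21.0 / 9.000 = 2.333.

2.3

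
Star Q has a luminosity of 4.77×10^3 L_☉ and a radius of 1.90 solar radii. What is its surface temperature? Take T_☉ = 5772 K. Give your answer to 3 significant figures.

T/T_☉ = (L/L_☉)^(1/4) / (R/R_☉)^(1/2)
T = 5772 × (4.77×10^3)^(1/4) / √(1.90) = 5772 × 8.311 / 1.378 = 3.480×10^4 K.

3.48×10^4 K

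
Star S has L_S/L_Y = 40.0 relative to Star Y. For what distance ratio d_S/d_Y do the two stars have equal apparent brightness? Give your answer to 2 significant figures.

6.3

Equal flux requires L_S/d_S² = L_Y/d_Y², so d_S/d_Y = √(L_S/L_Y)
= √(40.0) = 6.325.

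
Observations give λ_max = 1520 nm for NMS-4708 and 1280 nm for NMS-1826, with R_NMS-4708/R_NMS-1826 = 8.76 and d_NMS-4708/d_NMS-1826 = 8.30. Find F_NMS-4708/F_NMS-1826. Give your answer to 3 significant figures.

0.560

Wien's law: T_NMS-4708/T_NMS-1826 = λ_NMS-1826/λ_NMS-4708 = 1280/1520 = 0.8421.
L_NMS-4708/L_NMS-1826 = (R_NMS-4708/R_NMS-1826)²(T_NMS-4708/T_NMS-1826)⁴ = (8.76)²(0.8421)⁴ = 38.59.
F_NMS-4708/F_NMS-1826 = (L_NMS-4708/L_NMS-1826)/(d_NMS-4708/d_NMS-1826)² = 38.59/(8.30)² = 0.5602.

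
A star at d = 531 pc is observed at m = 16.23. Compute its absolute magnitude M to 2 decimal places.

7.60

M = m − 5 log₁₀(d/10 pc) = 16.23 − 5 log₁₀(531/10)
  = 16.23 − 5 × 1.725 = 16.23 − 8.63 = 7.60.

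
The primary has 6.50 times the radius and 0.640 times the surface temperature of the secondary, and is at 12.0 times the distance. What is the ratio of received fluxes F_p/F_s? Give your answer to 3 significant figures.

0.0492

L_p/L_s = (R_p/R_s)²(T_p/T_s)⁴ = (6.50)² × (0.640)⁴ = 7.088.
F_p/F_s = (L_p/L_s)/(d_p/d_s)² = 7.088 / (12.0)² = 0.04922.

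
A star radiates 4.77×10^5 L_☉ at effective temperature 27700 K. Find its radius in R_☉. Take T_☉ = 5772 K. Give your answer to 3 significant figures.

30.0 R_☉

R/R_☉ = √(L/L_☉) / (T/T_☉)² = √(4.77×10^5) / (4.799)²
       = 690.7 / 23.03 = 29.99.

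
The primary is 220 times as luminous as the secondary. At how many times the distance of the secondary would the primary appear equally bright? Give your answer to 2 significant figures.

Equal flux requires L_p/d_p² = L_s/d_s², so d_p/d_s = √(L_p/L_s)
= √(220) = 14.83.

15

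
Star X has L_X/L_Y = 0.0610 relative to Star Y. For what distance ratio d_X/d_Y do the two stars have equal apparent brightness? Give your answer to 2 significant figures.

Equal flux requires L_X/d_X² = L_Y/d_Y², so d_X/d_Y = √(L_X/L_Y)
= √(0.0610) = 0.2470.

0.25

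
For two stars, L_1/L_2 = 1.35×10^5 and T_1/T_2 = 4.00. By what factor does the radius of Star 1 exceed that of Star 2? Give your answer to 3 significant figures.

23.0

L ∝ R²T⁴ gives R ∝ √L / T², so
R_1/R_2 = √(1.35×10^5) / (4.00)² = 367.4 / 16.00 = 22.96.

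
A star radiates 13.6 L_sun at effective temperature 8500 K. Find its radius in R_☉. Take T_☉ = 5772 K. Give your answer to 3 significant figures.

1.70 R_☉

R/R_☉ = √(L/L_☉) / (T/T_☉)² = √(13.6) / (1.473)²
       = 3.688 / 2.169 = 1.701.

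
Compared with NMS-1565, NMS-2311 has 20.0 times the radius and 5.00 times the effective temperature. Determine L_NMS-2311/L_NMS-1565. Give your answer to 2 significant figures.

2.5×10^5

From the Stefan–Boltzmann law, L ∝ R²T⁴, so
L_NMS-2311/L_NMS-1565 = (R_NMS-2311/R_NMS-1565)² (T_NMS-2311/T_NMS-1565)⁴ = (20.0)² × (5.00)⁴ = 400.0 × 625.0 = 2.500×10^5.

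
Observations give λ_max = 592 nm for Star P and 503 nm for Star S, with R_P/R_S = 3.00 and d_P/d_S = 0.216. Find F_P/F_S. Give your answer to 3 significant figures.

Wien's law: T_P/T_S = λ_S/λ_P = 503/592 = 0.8497.
L_P/L_S = (R_P/R_S)²(T_P/T_S)⁴ = (3.00)²(0.8497)⁴ = 4.691.
F_P/F_S = (L_P/L_S)/(d_P/d_S)² = 4.691/(0.216)² = 100.5.

101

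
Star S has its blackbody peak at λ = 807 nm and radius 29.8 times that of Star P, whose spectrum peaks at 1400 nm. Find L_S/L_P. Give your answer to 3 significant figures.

Wien's law gives T ∝ 1/λ_max, so T_S/T_P = λ_P/λ_S = 1400/807 = 1.735.
Then L ∝ R²T⁴ gives L_S/L_P = (29.8)² × (1.735)⁴ = 888.0 × 9.058 = 8044.

8.04×10^3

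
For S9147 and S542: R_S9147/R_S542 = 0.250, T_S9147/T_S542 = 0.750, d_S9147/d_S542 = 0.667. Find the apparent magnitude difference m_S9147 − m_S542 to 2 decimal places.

3.38

L_S9147/L_S542 = (0.250)²(0.750)⁴ = 0.01978.
F_S9147/F_S542 = (L_S9147/L_S542)/(d_S9147/d_S542)² = 0.01978/0.4449 = 0.04445.
m_S9147 − m_S542 = −2.5 log₁₀(0.04445) = 3.38.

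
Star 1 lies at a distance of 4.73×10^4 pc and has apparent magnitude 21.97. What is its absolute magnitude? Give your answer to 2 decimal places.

M = m − 5 log₁₀(d/10 pc) = 21.97 − 5 log₁₀(4.73×10^4/10)
  = 21.97 − 5 × 3.675 = 21.97 − 18.37 = 3.60.

3.60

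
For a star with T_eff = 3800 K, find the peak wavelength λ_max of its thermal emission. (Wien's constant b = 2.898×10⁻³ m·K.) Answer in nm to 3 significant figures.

λ_max = b/T = 2.898×10⁻³ / 3800 = 7.63×10^-7 m = 762.6 nm.

763 nm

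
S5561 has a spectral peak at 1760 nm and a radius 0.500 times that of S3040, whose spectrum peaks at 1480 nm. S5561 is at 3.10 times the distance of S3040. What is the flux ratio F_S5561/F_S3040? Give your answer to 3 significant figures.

Wien's law: T_S5561/T_S3040 = λ_S3040/λ_S5561 = 1480/1760 = 0.8409.
L_S5561/L_S3040 = (R_S5561/R_S3040)²(T_S5561/T_S3040)⁴ = (0.500)²(0.8409)⁴ = 0.1250.
F_S5561/F_S3040 = (L_S5561/L_S3040)/(d_S5561/d_S3040)² = 0.1250/(3.10)² = 0.01301.

0.0130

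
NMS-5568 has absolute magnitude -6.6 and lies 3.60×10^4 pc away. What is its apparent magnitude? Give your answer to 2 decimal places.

11.18

m = M + 5 log₁₀(d/10 pc) = -6.6 + 5 log₁₀(3.60×10^4/10)
  = -6.6 + 5 × 3.556 = -6.6 + 17.78 = 11.18.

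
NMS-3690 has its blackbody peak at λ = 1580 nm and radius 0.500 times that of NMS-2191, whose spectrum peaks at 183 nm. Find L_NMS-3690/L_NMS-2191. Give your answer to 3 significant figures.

4.50×10^-5

Wien's law gives T ∝ 1/λ_max, so T_NMS-3690/T_NMS-2191 = λ_NMS-2191/λ_NMS-3690 = 183/1580 = 0.1158.
Then L ∝ R²T⁴ gives L_NMS-3690/L_NMS-2191 = (0.500)² × (0.1158)⁴ = 0.2500 × 1.800×10^-4 = 4.499×10^-5.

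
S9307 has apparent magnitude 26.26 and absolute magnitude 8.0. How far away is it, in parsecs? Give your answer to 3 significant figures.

m − M = 5 log₁₀(d/10 pc)
26.26 − (8.0) = 18.26 = 5 log₁₀(d/10)
d = 10 × 10^(18.26/5) = 10 × 10^3.652 = 4.487×10^4 pc.

4.49×10^4 pc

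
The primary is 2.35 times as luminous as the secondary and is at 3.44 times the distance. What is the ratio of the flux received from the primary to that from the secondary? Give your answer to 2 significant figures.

0.20

F = L/(4πd²), so F_p/F_s = (L_p/L_s) / (d_p/d_s)²
= 2.35 / (3.44)² = 2.35 / 11.83 = 0.1986.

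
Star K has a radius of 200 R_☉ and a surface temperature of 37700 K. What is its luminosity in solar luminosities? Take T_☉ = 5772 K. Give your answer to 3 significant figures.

7.28×10^7 solar luminosities

L/L_☉ = (R/R_☉)² (T/T_☉)⁴ = (200)² × (37700/5772)⁴
       = 4.000×10^4 × (6.532)⁴ = 4.000×10^4 × 1820 = 7.280×10^7.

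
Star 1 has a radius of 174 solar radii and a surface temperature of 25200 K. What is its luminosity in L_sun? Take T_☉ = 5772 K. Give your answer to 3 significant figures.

L/L_☉ = (R/R_☉)² (T/T_☉)⁴ = (174)² × (25200/5772)⁴
       = 3.028×10^4 × (4.366)⁴ = 3.028×10^4 × 363.3 = 1.100×10^7.

1.10×10^7 L_sun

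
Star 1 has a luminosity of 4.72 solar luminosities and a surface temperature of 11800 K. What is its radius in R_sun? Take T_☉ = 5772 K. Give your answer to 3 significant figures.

0.520 R_sun

R/R_☉ = √(L/L_☉) / (T/T_☉)² = √(4.72) / (2.044)²
       = 2.173 / 4.179 = 0.5198.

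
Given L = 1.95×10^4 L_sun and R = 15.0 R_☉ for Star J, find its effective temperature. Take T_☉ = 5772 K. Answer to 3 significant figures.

T/T_☉ = (L/L_☉)^(1/4) / (R/R_☉)^(1/2)
T = 5772 × (1.95×10^4)^(1/4) / √(15.0) = 5772 × 11.82 / 3.873 = 1.761×10^4 K.

1.76×10^4 K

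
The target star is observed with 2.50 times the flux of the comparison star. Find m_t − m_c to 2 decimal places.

-0.99

m_t − m_c = −2.5 log₁₀(F_t/F_c) = −2.5 log₁₀(2.50) = −2.5 × (0.398) = -0.995.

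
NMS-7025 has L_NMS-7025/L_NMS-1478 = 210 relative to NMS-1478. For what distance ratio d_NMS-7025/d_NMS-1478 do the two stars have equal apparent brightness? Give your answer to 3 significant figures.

14.5

Equal flux requires L_NMS-7025/d_NMS-7025² = L_NMS-1478/d_NMS-1478², so d_NMS-7025/d_NMS-1478 = √(L_NMS-7025/L_NMS-1478)
= √(210) = 14.49.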